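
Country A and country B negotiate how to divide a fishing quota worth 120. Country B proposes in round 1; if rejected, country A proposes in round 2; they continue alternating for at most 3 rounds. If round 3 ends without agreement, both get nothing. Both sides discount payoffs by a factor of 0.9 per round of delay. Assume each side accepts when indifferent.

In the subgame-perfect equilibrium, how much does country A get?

10.8

Work backward from the last round.
Round 3 (country B proposes): rejection yields 0 for country A; country B offers 0 and keeps 120.
Round 2 (country A proposes): country B can get 120 next round, worth 0.9 × 120 = 108 now. Country A offers 108 and keeps 120 − 108 = 12.
Round 1 (country B proposes): country A can get 12 next round, worth 0.9 × 12 = 10.8 now. Country B offers 10.8 and keeps 120 − 10.8 = 109.2.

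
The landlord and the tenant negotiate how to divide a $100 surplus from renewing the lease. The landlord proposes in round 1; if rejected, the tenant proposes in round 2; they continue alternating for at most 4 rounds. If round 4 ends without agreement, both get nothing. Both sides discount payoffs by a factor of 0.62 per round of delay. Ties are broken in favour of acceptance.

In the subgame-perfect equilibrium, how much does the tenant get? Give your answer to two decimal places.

47.39

Round 4 (the tenant proposes): the landlord will accept anything ≥ 0, so the tenant offers 0 and keeps 100.
Round 3 (the landlord proposes): the tenant can get 100 next round, worth 0.62 × 100 = 62 now, so the landlord offers 62, keeping 38.
Round 2 (the tenant proposes): the landlord can get 38 next round, worth 0.62 × 38 = 23.56 now; the tenant offers that and keeps 76.44.
Round 1 (the landlord proposes): the tenant can get 76.44 next round, worth 0.62 × 76.44 = 47.3928 now, so the landlord offers 47.3928, keeping 52.6072.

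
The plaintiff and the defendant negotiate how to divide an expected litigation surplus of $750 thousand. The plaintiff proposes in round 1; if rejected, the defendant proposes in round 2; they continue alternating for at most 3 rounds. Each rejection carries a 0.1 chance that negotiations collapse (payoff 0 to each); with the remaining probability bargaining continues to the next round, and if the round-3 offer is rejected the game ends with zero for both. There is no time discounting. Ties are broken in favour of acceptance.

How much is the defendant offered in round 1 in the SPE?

By backward induction:
Round 3 (the plaintiff proposes): the defendant will accept anything ≥ 0, so the plaintiff offers 0 and keeps 750.
Round 2 (the defendant proposes): rejecting gives the plaintiff an expected 0.9 × 750 = 675, so the defendant offers 675, keeping 75.
Round 1 (the plaintiff proposes): rejecting gives the defendant an expected 0.9 × 75 = 67.5. The plaintiff offers 67.5 and keeps 750 − 67.5 = 682.5.

67.5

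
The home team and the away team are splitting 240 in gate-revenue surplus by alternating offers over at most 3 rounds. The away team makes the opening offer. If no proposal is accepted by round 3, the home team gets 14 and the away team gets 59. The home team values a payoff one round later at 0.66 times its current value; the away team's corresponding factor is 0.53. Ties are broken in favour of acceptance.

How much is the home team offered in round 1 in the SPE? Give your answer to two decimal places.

79.35

Work backward from the last round.
Round 3 (the away team proposes): the home team gets 14 if talks fail, so the away team offers 14 and keeps 226.
Round 2 (the home team proposes): the away team can get 226 next round, worth 0.53 × 226 = 119.78 now. The home team offers 119.78 and keeps 240 − 119.78 = 120.22.
Round 1 (the away team proposes): the home team can get 120.22 next round, worth 0.66 × 120.22 = 79.3452 now, so the away team offers 79.3452, keeping 160.6548.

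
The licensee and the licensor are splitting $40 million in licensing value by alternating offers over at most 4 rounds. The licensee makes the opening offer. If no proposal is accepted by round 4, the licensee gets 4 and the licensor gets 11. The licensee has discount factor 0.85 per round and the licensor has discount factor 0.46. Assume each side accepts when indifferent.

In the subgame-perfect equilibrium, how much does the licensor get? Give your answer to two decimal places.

9.23

Round 4 (the licensor proposes): the licensee gets 4 if talks fail, so the licensor offers 4 and keeps 36.
Round 3 (the licensee proposes): the licensor can get 36 next round, worth 0.46 × 36 = 16.56 now, so the licensee offers 16.56, keeping 23.44.
Round 2 (the licensor proposes): the licensee can get 23.44 next round, worth 0.85 × 23.44 = 19.924 now, so the licensor offers 19.924, keeping 20.076.
Round 1 (the licensee proposes): the licensor can get 20.076 next round, worth 0.46 × 20.076 = 9.23496 now, so the licensee offers 9.23496, keeping 30.76504.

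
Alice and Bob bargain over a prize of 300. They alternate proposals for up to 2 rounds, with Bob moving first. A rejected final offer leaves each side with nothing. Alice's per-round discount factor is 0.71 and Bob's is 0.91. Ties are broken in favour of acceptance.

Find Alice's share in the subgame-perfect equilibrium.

Round 2 (Alice proposes): Bob will accept anything ≥ 0, so Alice offers 0 and keeps 300.
Round 1 (Bob proposes): Alice can get 300 next round, worth 0.71 × 300 = 213 now; Bob offers that and keeps 87.

213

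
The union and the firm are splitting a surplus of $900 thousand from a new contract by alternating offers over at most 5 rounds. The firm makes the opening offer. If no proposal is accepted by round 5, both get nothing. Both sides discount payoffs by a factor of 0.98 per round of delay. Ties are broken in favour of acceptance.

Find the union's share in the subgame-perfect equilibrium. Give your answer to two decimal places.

34.58

By backward induction:
Round 5 (the firm proposes): the union will accept anything ≥ 0, so the firm offers 0 and keeps 900.
Round 4 (the union proposes): the firm can get 900 next round, worth 0.98 × 900 = 882 now; the union offers that and keeps 18.
Round 3 (the firm proposes): the union can get 18 next round, worth 0.98 × 18 = 17.64 now; the firm offers that and keeps 882.36.
Round 2 (the union proposes): the firm can get 882.36 next round, worth 0.98 × 882.36 = 864.7128 now; the union offers that and keeps 35.2872.
Round 1 (the firm proposes): the union can get 35.2872 next round, worth 0.98 × 35.2872 = 34.581456 now. The firm offers 34.581456 and keeps 900 − 34.581456 = 865.418544.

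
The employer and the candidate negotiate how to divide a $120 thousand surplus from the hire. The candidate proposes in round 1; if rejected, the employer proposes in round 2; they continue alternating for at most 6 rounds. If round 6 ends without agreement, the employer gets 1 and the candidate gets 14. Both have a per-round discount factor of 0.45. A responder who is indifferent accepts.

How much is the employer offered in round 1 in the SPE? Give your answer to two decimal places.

Round 6 (the employer proposes): the candidate gets 14 if talks fail, so the employer offers 14 and keeps 106.
Round 5 (the candidate proposes): the employer can get 106 next round, worth 0.45 × 106 = 47.7 now; the candidate offers that and keeps 72.3.
Round 4 (the employer proposes): the candidate can get 72.3 next round, worth 0.45 × 72.3 = 32.535 now; the employer offers that and keeps 87.465.
Round 3 (the candidate proposes): the employer can get 87.465 next round, worth 0.45 × 87.465 = 39.35925 now. The candidate offers 39.35925 and keeps 120 − 39.35925 = 80.64075.
Round 2 (the employer proposes): the candidate can get 80.64075 next round, worth 0.45 × 80.64075 = 36.2883375 now; the employer offers that and keeps 83.7116625.
Round 1 (the candidate proposes): the employer can get 83.7116625 next round, worth 0.45 × 83.7116625 = 37.670248125 now; the candidate offers that and keeps 82.329751875.

37.67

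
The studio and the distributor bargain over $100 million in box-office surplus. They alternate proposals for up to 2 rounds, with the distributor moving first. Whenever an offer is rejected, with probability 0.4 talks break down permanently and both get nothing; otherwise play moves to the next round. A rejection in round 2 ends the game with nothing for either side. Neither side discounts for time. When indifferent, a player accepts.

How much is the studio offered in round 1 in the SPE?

60

By backward induction:
Round 2 (the studio proposes): the distributor will accept anything ≥ 0, so the studio offers 0 and keeps 100.
Round 1 (the distributor proposes): rejecting gives the studio an expected 0.6 × 100 = 60, so the distributor offers 60, keeping 40.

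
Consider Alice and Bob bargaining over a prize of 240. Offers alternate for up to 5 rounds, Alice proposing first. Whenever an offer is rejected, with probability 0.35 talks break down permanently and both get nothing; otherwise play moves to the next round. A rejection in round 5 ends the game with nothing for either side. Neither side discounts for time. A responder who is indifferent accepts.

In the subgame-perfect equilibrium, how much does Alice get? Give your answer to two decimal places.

162.33

Round 5 (Alice proposes): rejection yields 0 for Bob; Alice offers 0 and keeps 240.
Round 4 (Bob proposes): rejecting gives Alice an expected 0.65 × 240 = 156. Bob offers 156 and keeps 240 − 156 = 84.
Round 3 (Alice proposes): rejecting gives Bob an expected 0.65 × 84 = 54.6; Alice offers that and keeps 185.4.
Round 2 (Bob proposes): rejecting gives Alice an expected 0.65 × 185.4 = 120.51, so Bob offers 120.51, keeping 119.49.
Round 1 (Alice proposes): rejecting gives Bob an expected 0.65 × 119.49 = 77.6685; Alice offers that and keeps 162.3315.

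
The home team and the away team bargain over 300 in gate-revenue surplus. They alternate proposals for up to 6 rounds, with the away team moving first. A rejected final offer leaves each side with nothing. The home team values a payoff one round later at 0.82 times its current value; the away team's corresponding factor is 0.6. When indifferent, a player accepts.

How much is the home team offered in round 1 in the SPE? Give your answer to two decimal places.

206.36

Round 6 (the home team proposes): the away team will accept anything ≥ 0, so the home team offers 0 and keeps 300.
Round 5 (the away team proposes): the home team can get 300 next round, worth 0.82 × 300 = 246 now, so the away team offers 246, keeping 54.
Round 4 (the home team proposes): the away team can get 54 next round, worth 0.6 × 54 = 32.4 now. The home team offers 32.4 and keeps 300 − 32.4 = 267.6.
Round 3 (the away team proposes): the home team can get 267.6 next round, worth 0.82 × 267.6 = 219.432 now; the away team offers that and keeps 80.568.
Round 2 (the home team proposes): the away team can get 80.568 next round, worth 0.6 × 80.568 = 48.3408 now. The home team offers 48.3408 and keeps 300 − 48.3408 = 251.6592.
Round 1 (the away team proposes): the home team can get 251.6592 next round, worth 0.82 × 251.6592 = 206.360544 now. The away team offers 206.360544 and keeps 300 − 206.360544 = 93.639456.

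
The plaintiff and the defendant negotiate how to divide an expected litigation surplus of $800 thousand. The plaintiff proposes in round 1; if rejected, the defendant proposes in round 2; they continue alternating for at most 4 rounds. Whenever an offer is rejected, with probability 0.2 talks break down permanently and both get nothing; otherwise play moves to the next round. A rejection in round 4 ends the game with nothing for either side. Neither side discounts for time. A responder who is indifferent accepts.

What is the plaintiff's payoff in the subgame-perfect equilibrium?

262.4

Round 4 (the defendant proposes): rejection yields 0 for the plaintiff; the defendant offers 0 and keeps 800.
Round 3 (the plaintiff proposes): rejecting gives the defendant an expected 0.8 × 800 = 640, so the plaintiff offers 640, keeping 160.
Round 2 (the defendant proposes): rejecting gives the plaintiff an expected 0.8 × 160 = 128. The defendant offers 128 and keeps 800 − 128 = 672.
Round 1 (the plaintiff proposes): rejecting gives the defendant an expected 0.8 × 672 = 537.6; the plaintiff offers that and keeps 262.4.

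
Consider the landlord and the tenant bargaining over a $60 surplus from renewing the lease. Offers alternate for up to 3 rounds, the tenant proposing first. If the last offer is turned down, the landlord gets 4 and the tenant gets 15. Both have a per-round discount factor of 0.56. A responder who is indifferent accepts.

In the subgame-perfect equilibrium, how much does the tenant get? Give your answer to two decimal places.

43.96

Work backward from the last round.
Round 3 (the tenant proposes): the landlord gets 4 if talks fail, so the tenant offers 4 and keeps 56.
Round 2 (the landlord proposes): the tenant can get 56 next round, worth 0.56 × 56 = 31.36 now. The landlord offers 31.36 and keeps 60 − 31.36 = 28.64.
Round 1 (the tenant proposes): the landlord can get 28.64 next round, worth 0.56 × 28.64 = 16.0384 now; the tenant offers that and keeps 43.9616.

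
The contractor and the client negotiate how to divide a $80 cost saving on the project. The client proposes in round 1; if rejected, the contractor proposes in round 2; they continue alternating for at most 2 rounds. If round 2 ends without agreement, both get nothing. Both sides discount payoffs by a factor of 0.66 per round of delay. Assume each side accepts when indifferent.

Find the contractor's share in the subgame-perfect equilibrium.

Work backward from the last round.
Round 2 (the contractor proposes): rejection yields 0 for the client; the contractor offers 0 and keeps 80.
Round 1 (the client proposes): the contractor can get 80 next round, worth 0.66 × 80 = 52.8 now. The client offers 52.8 and keeps 80 − 52.8 = 27.2.

52.8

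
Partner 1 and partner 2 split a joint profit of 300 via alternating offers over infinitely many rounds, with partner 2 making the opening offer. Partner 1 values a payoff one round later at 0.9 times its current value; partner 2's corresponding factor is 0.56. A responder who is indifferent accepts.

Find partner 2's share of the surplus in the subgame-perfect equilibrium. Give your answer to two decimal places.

60.48

Let x be partner 2's share when partner 2 proposes and y be partner 1's share when partner 1 proposes.
Partner 1 accepts iff offered ≥ 0.9·y, so x = 300 − 0.9y. Symmetrically y = 300 − 0.56x.
Substituting: x = 300 − 0.9(300 − 0.56x), giving x(1 − 0.56·0.9) = 300(1 − 0.9).
So x = 300 × 0.1 / 0.496 ≈ 60.4839, and partner 1 receives 300 − x ≈ 239.5161.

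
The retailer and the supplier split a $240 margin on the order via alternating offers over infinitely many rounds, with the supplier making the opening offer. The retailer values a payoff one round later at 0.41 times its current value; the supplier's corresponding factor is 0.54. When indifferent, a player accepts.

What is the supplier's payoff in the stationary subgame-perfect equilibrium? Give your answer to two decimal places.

When the supplier proposes, the retailer accepts any offer worth at least 0.41 times what the retailer would get by proposing next round; and vice versa.
This gives x = 240 − 0.41y and y = 240 − 0.54x, where x and y are each side's share when it proposes.
Hence (1 − 0.41·0.54)x = 240(1 − 0.41), i.e. 0.7786·x = 141.6.
x ≈ 181.8649; the retailer's share is 240 − x ≈ 58.1351.

181.86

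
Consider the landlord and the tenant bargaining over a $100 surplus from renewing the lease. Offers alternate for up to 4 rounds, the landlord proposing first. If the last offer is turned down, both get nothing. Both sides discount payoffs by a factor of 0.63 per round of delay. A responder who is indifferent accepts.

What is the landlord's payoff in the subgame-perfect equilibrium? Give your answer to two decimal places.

51.69

Round 4 (the tenant proposes): rejection yields 0 for the landlord; the tenant offers 0 and keeps 100.
Round 3 (the landlord proposes): the tenant can get 100 next round, worth 0.63 × 100 = 63 now. The landlord offers 63 and keeps 100 − 63 = 37.
Round 2 (the tenant proposes): the landlord can get 37 next round, worth 0.63 × 37 = 23.31 now; the tenant offers that and keeps 76.69.
Round 1 (the landlord proposes): the tenant can get 76.69 next round, worth 0.63 × 76.69 = 48.3147 now. The landlord offers 48.3147 and keeps 100 − 48.3147 = 51.6853.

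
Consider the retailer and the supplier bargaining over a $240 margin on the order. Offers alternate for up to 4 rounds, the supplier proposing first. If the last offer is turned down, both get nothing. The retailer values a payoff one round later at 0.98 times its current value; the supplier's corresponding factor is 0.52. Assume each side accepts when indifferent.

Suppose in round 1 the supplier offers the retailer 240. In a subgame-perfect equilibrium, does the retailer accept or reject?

Round 4 (the retailer proposes): the supplier will accept anything ≥ 0, so the retailer offers 0 and keeps 240.
Round 3 (the supplier proposes): the retailer can get 240 next round, worth 0.98 × 240 = 235.2 now; the supplier offers that and keeps 4.8.
Round 2 (the retailer proposes): the supplier can get 4.8 next round, worth 0.52 × 4.8 = 2.496 now. The retailer offers 2.496 and keeps 240 − 2.496 = 237.504.
So by rejecting in round 1, the retailer gets 237.504 next round, worth 0.98 × 237.504 = 232.75392 now.
Offer 240 ≥ 232.75392, so the retailer accepts.

Accept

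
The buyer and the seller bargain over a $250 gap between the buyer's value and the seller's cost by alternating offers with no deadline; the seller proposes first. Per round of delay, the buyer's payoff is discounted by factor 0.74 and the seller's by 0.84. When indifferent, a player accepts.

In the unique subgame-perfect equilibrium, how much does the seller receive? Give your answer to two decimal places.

171.78

In a stationary SPE each proposer offers the other exactly their discounted continuation value.
If the seller keeps x when proposing and the buyer keeps y when proposing, then x = 250 − 0.74y and y = 250 − 0.84x.
Solving: x = 250(1 − 0.74) / (1 − 0.84·0.74) = 65 / 0.3784 ≈ 171.7759.
The buyer gets 250 − 171.7759 ≈ 78.2241.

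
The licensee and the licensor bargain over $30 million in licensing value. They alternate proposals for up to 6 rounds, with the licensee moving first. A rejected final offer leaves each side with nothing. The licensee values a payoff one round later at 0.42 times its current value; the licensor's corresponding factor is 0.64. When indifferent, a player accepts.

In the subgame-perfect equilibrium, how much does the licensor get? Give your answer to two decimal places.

15.52

Round 6 (the licensor proposes): rejection yields 0 for the licensee; the licensor offers 0 and keeps 30.
Round 5 (the licensee proposes): the licensor can get 30 next round, worth 0.64 × 30 = 19.2 now, so the licensee offers 19.2, keeping 10.8.
Round 4 (the licensor proposes): the licensee can get 10.8 next round, worth 0.42 × 10.8 = 4.536 now, so the licensor offers 4.536, keeping 25.464.
Round 3 (the licensee proposes): the licensor can get 25.464 next round, worth 0.64 × 25.464 = 16.29696 now, so the licensee offers 16.29696, keeping 13.70304.
Round 2 (the licensor proposes): the licensee can get 13.70304 next round, worth 0.42 × 13.70304 = 5.7552768 now; the licensor offers that and keeps 24.2447232.
Round 1 (the licensee proposes): the licensor can get 24.2447232 next round, worth 0.64 × 24.2447232 = 15.516622848 now. The licensee offers 15.516622848 and keeps 30 − 15.516622848 = 14.483377152.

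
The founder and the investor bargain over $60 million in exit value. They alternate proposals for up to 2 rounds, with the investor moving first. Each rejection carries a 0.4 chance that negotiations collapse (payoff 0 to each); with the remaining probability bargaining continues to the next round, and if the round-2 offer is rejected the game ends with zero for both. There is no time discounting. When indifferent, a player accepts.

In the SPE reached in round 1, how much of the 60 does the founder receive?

By backward induction:
Round 2 (the founder proposes): the investor will accept anything ≥ 0, so the founder offers 0 and keeps 60.
Round 1 (the investor proposes): rejecting gives the founder an expected 0.6 × 60 = 36. The investor offers 36 and keeps 60 − 36 = 24.

36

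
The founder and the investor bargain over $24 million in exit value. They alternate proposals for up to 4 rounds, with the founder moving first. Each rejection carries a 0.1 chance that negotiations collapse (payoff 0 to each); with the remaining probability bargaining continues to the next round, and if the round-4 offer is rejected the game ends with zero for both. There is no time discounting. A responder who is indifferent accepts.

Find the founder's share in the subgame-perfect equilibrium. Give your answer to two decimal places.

By backward induction:
Round 4 (the investor proposes): rejection yields 0 for the founder; the investor offers 0 and keeps 24.
Round 3 (the founder proposes): rejecting gives the investor an expected 0.9 × 24 = 21.6. The founder offers 21.6 and keeps 24 − 21.6 = 2.4.
Round 2 (the investor proposes): rejecting gives the founder an expected 0.9 × 2.4 = 2.16. The investor offers 2.16 and keeps 24 − 2.16 = 21.84.
Round 1 (the founder proposes): rejecting gives the investor an expected 0.9 × 21.84 = 19.656. The founder offers 19.656 and keeps 24 − 19.656 = 4.344.

4.34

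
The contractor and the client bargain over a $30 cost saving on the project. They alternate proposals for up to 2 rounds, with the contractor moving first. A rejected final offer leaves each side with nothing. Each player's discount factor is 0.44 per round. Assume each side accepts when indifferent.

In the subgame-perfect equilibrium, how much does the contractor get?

Round 2 (the client proposes): rejection yields 0 for the contractor; the client offers 0 and keeps 30.
Round 1 (the contractor proposes): the client can get 30 next round, worth 0.44 × 30 = 13.2 now; the contractor offers that and keeps 16.8.

16.8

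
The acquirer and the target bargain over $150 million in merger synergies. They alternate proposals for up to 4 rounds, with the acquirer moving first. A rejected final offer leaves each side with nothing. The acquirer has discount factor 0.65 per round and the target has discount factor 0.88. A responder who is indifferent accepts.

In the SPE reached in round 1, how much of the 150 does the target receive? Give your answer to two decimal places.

Round 4 (the target proposes): the acquirer will accept anything ≥ 0, so the target offers 0 and keeps 150.
Round 3 (the acquirer proposes): the target can get 150 next round, worth 0.88 × 150 = 132 now. The acquirer offers 132 and keeps 150 − 132 = 18.
Round 2 (the target proposes): the acquirer can get 18 next round, worth 0.65 × 18 = 11.7 now, so the target offers 11.7, keeping 138.3.
Round 1 (the acquirer proposes): the target can get 138.3 next round, worth 0.88 × 138.3 = 121.704 now. The acquirer offers 121.704 and keeps 150 − 121.704 = 28.296.

121.70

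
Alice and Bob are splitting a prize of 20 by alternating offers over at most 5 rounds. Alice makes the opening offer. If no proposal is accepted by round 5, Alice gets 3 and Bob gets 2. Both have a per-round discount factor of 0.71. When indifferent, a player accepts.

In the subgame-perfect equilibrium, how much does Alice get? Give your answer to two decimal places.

13.30

Solve by backward induction from round 5.
Round 5 (Alice proposes): Bob gets 2 if talks fail, so Alice offers 2 and keeps 18.
Round 4 (Bob proposes): Alice can get 18 next round, worth 0.71 × 18 = 12.78 now, so Bob offers 12.78, keeping 7.22.
Round 3 (Alice proposes): Bob can get 7.22 next round, worth 0.71 × 7.22 = 5.1262 now. Alice offers 5.1262 and keeps 20 − 5.1262 = 14.8738.
Round 2 (Bob proposes): Alice can get 14.8738 next round, worth 0.71 × 14.8738 = 10.560398 now, so Bob offers 10.560398, keeping 9.439602.
Round 1 (Alice proposes): Bob can get 9.439602 next round, worth 0.71 × 9.439602 = 6.70211742 now; Alice offers that and keeps 13.29788258.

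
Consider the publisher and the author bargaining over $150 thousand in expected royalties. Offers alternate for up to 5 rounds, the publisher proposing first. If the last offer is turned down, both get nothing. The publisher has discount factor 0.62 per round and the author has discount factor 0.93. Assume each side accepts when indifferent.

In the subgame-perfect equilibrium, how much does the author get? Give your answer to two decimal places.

83.58

Round 5 (the publisher proposes): rejection yields 0 for the author; the publisher offers 0 and keeps 150.
Round 4 (the author proposes): the publisher can get 150 next round, worth 0.62 × 150 = 93 now, so the author offers 93, keeping 57.
Round 3 (the publisher proposes): the author can get 57 next round, worth 0.93 × 57 = 53.01 now; the publisher offers that and keeps 96.99.
Round 2 (the author proposes): the publisher can get 96.99 next round, worth 0.62 × 96.99 = 60.1338 now. The author offers 60.1338 and keeps 150 − 60.1338 = 89.8662.
Round 1 (the publisher proposes): the author can get 89.8662 next round, worth 0.93 × 89.8662 = 83.575566 now. The publisher offers 83.575566 and keeps 150 − 83.575566 = 66.424434.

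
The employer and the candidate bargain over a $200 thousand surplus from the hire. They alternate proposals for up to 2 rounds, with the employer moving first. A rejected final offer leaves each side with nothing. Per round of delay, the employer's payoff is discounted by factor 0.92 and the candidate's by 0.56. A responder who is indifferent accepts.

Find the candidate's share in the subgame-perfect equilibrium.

Work backward from the last round.
Round 2 (the candidate proposes): the employer will accept anything ≥ 0, so the candidate offers 0 and keeps 200.
Round 1 (the employer proposes): the candidate can get 200 next round, worth 0.56 × 200 = 112 now; the employer offers that and keeps 88.

112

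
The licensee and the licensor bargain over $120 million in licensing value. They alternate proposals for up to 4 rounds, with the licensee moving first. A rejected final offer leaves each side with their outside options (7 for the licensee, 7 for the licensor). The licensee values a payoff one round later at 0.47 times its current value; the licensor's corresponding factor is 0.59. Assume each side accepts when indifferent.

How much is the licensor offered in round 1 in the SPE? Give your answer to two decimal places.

Round 4 (the licensor proposes): the licensee gets 7 if talks fail, so the licensor offers 7 and keeps 113.
Round 3 (the licensee proposes): the licensor can get 113 next round, worth 0.59 × 113 = 66.67 now. The licensee offers 66.67 and keeps 120 − 66.67 = 53.33.
Round 2 (the licensor proposes): the licensee can get 53.33 next round, worth 0.47 × 53.33 = 25.0651 now. The licensor offers 25.0651 and keeps 120 − 25.0651 = 94.9349.
Round 1 (the licensee proposes): the licensor can get 94.9349 next round, worth 0.59 × 94.9349 = 56.011591 now, so the licensee offers 56.011591, keeping 63.988409.

56.01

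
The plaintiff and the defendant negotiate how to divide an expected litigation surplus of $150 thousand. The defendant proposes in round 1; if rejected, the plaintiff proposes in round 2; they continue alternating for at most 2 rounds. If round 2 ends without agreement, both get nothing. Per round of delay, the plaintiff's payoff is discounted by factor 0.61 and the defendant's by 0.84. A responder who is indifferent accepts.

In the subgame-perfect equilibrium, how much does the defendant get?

Round 2 (the plaintiff proposes): the defendant will accept anything ≥ 0, so the plaintiff offers 0 and keeps 150.
Round 1 (the defendant proposes): the plaintiff can get 150 next round, worth 0.61 × 150 = 91.5 now, so the defendant offers 91.5, keeping 58.5.

58.5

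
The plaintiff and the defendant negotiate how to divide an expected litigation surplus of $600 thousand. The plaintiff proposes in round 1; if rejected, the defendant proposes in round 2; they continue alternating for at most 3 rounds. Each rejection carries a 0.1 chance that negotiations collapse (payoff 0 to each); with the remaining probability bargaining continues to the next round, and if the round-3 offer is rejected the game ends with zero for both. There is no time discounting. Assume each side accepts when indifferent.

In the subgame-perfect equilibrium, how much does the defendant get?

54

Round 3 (the plaintiff proposes): the defendant will accept anything ≥ 0, so the plaintiff offers 0 and keeps 600.
Round 2 (the defendant proposes): rejecting gives the plaintiff an expected 0.9 × 600 = 540, so the defendant offers 540, keeping 60.
Round 1 (the plaintiff proposes): rejecting gives the defendant an expected 0.9 × 60 = 54. The plaintiff offers 54 and keeps 600 − 54 = 546.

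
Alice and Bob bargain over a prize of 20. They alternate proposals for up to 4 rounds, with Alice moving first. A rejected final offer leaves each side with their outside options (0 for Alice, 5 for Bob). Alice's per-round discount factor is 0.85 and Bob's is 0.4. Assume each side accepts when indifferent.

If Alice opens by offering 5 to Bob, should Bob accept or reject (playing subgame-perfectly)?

Round 4 (Bob proposes): Alice will accept anything ≥ 0, so Bob offers 0 and keeps 20.
Round 3 (Alice proposes): Bob can get 20 next round, worth 0.4 × 20 = 8 now. Alice offers 8 and keeps 20 − 8 = 12.
Round 2 (Bob proposes): Alice can get 12 next round, worth 0.85 × 12 = 10.2 now, so Bob offers 10.2, keeping 9.8.
So by rejecting in round 1, Bob gets 9.8 next round, worth 0.4 × 9.8 = 3.92 now.
Offer 5 ≥ 3.92, so Bob accepts.

Accept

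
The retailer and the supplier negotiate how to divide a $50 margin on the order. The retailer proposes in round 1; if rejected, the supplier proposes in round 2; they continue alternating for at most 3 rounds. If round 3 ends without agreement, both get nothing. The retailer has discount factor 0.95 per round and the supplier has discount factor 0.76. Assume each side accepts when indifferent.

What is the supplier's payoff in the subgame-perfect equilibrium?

1.9

Round 3 (the retailer proposes): rejection yields 0 for the supplier; the retailer offers 0 and keeps 50.
Round 2 (the supplier proposes): the retailer can get 50 next round, worth 0.95 × 50 = 47.5 now, so the supplier offers 47.5, keeping 2.5.
Round 1 (the retailer proposes): the supplier can get 2.5 next round, worth 0.76 × 2.5 = 1.9 now. The retailer offers 1.9 and keeps 50 − 1.9 = 48.1.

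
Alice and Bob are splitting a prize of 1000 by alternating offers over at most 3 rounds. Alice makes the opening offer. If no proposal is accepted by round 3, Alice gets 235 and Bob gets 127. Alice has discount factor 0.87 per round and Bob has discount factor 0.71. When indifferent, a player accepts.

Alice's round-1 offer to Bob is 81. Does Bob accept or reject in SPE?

Round 3 (Alice proposes): Bob gets 127 if talks fail, so Alice offers 127 and keeps 873.
Round 2 (Bob proposes): Alice can get 873 next round, worth 0.87 × 873 = 759.51 now, so Bob offers 759.51, keeping 240.49.
So by rejecting in round 1, Bob gets 240.49 next round, worth 0.71 × 240.49 = 170.7479 now.
Offer 81 < 170.7479, so Bob rejects.

Reject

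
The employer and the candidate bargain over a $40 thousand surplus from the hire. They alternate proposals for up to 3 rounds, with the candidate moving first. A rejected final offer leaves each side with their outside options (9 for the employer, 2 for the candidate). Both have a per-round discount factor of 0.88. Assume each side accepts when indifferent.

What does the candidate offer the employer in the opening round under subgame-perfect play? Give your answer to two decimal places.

11.19

Round 3 (the candidate proposes): the employer gets 9 if talks fail, so the candidate offers 9 and keeps 31.
Round 2 (the employer proposes): the candidate can get 31 next round, worth 0.88 × 31 = 27.28 now, so the employer offers 27.28, keeping 12.72.
Round 1 (the candidate proposes): the employer can get 12.72 next round, worth 0.88 × 12.72 = 11.1936 now; the candidate offers that and keeps 28.8064.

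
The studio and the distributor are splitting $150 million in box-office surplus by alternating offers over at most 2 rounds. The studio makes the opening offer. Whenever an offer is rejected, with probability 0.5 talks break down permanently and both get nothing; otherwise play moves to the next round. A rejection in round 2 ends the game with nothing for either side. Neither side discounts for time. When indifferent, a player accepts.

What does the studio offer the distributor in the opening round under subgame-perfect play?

75

By backward induction:
Round 2 (the distributor proposes): rejection yields 0 for the studio; the distributor offers 0 and keeps 150.
Round 1 (the studio proposes): rejecting gives the distributor an expected 0.5 × 150 = 75; the studio offers that and keeps 75.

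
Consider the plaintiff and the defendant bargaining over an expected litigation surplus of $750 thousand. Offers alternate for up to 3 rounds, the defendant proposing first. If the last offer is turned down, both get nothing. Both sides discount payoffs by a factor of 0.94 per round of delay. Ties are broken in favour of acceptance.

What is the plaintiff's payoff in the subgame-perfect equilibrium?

By backward induction:
Round 3 (the defendant proposes): the plaintiff will accept anything ≥ 0, so the defendant offers 0 and keeps 750.
Round 2 (the plaintiff proposes): the defendant can get 750 next round, worth 0.94 × 750 = 705 now; the plaintiff offers that and keeps 45.
Round 1 (the defendant proposes): the plaintiff can get 45 next round, worth 0.94 × 45 = 42.3 now; the defendant offers that and keeps 707.7.

42.3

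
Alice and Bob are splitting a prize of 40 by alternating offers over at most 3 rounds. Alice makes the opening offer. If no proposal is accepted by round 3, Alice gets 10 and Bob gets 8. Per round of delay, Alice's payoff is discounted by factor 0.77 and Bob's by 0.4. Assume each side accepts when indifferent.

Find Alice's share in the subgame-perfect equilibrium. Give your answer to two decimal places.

Round 3 (Alice proposes): Bob gets 8 if talks fail, so Alice offers 8 and keeps 32.
Round 2 (Bob proposes): Alice can get 32 next round, worth 0.77 × 32 = 24.64 now, so Bob offers 24.64, keeping 15.36.
Round 1 (Alice proposes): Bob can get 15.36 next round, worth 0.4 × 15.36 = 6.144 now; Alice offers that and keeps 33.856.

33.86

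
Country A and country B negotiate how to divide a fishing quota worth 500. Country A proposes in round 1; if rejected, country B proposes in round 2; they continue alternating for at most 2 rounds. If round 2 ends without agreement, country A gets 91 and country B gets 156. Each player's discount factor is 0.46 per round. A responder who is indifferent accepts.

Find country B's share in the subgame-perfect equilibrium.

Round 2 (country B proposes): country A gets 91 if talks fail, so country B offers 91 and keeps 409.
Round 1 (country A proposes): country B can get 409 next round, worth 0.46 × 409 = 188.14 now. Country A offers 188.14 and keeps 500 − 188.14 = 311.86.

188.14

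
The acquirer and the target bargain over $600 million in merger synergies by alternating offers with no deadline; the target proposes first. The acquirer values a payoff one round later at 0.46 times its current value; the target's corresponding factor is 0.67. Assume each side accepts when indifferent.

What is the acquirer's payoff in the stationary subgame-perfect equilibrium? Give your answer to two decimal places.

131.66

Let x be the target's share when the target proposes and y be the acquirer's share when the acquirer proposes.
The acquirer accepts iff offered ≥ 0.46·y, so x = 600 − 0.46y. Symmetrically y = 600 − 0.67x.
Substituting: x = 600 − 0.46(600 − 0.67x), giving x(1 − 0.67·0.46) = 600(1 − 0.46).
So x = 600 × 0.54 / 0.6918 ≈ 468.3435, and the acquirer receives 600 − x ≈ 131.6565.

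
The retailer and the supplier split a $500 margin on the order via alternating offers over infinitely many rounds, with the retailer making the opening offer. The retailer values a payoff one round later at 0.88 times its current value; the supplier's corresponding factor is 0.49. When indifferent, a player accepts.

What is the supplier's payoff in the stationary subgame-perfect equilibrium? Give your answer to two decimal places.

51.69

In a stationary SPE each proposer offers the other exactly their discounted continuation value.
If the retailer keeps x when proposing and the supplier keeps y when proposing, then x = 500 − 0.49y and y = 500 − 0.88x.
Solving: x = 500(1 − 0.49) / (1 − 0.88·0.49) = 255 / 0.5688 ≈ 448.3122.
The supplier gets 500 − 448.3122 ≈ 51.6878.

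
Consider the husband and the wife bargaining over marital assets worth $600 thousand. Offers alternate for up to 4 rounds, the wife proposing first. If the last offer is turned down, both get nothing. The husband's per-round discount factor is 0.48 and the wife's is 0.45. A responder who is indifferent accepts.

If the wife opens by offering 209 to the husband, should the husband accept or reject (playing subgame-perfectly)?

Work out the husband's continuation value if the offer is rejected.
Round 4 (the husband proposes): the wife will accept anything ≥ 0, so the husband offers 0 and keeps 600.
Round 3 (the wife proposes): the husband can get 600 next round, worth 0.48 × 600 = 288 now. The wife offers 288 and keeps 600 − 288 = 312.
Round 2 (the husband proposes): the wife can get 312 next round, worth 0.45 × 312 = 140.4 now, so the husband offers 140.4, keeping 459.6.
So by rejecting in round 1, the husband gets 459.6 next round, worth 0.48 × 459.6 = 220.608 now.
Offer 209 < 220.608, so the husband rejects.

Reject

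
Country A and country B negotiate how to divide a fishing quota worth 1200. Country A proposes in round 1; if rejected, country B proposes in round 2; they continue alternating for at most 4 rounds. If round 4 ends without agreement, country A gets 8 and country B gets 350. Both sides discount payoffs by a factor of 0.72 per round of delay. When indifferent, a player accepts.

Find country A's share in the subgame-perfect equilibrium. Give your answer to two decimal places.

Work backward from the last round.
Round 4 (country B proposes): country A gets 8 if talks fail, so country B offers 8 and keeps 1192.
Round 3 (country A proposes): country B can get 1192 next round, worth 0.72 × 1192 = 858.24 now. Country A offers 858.24 and keeps 1200 − 858.24 = 341.76.
Round 2 (country B proposes): country A can get 341.76 next round, worth 0.72 × 341.76 = 246.0672 now; country B offers that and keeps 953.9328.
Round 1 (country A proposes): country B can get 953.9328 next round, worth 0.72 × 953.9328 = 686.831616 now, so country A offers 686.831616, keeping 513.168384.

513.17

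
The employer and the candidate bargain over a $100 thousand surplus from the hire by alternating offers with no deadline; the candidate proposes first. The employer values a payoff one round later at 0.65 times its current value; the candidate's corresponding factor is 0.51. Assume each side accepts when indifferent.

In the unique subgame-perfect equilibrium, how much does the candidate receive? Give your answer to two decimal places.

52.36

In a stationary SPE each proposer offers the other exactly their discounted continuation value.
If the candidate keeps x when proposing and the employer keeps y when proposing, then x = 100 − 0.65y and y = 100 − 0.51x.
Solving: x = 100(1 − 0.65) / (1 − 0.51·0.65) = 35 / 0.6685 ≈ 52.3560.
The employer gets 100 − 52.3560 ≈ 47.6440.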